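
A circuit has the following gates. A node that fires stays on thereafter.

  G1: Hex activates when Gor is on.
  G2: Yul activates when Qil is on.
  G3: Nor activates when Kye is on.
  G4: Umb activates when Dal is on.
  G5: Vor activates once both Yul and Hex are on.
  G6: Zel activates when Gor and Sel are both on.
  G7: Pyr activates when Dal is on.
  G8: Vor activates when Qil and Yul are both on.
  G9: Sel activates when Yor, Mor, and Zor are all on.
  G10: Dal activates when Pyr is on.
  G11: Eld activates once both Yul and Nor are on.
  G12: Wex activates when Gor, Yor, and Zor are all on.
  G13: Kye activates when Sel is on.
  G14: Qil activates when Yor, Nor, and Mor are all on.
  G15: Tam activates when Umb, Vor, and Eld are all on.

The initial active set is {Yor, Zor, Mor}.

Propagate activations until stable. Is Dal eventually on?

Dal would need Pyr (G10), but Pyr never turns on.

No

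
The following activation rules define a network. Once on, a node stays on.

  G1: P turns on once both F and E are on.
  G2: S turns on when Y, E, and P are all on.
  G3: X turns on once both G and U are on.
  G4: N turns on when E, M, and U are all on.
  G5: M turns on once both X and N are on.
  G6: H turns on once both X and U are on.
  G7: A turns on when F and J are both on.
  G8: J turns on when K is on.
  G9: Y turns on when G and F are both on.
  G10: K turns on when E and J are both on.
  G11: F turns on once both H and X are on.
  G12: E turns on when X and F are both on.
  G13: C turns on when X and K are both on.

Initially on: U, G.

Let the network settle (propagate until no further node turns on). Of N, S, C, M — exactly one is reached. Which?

S

G3: G and U on → X on.
X and U are on, so H turns on (G6).
G11: H and X on → F on.
G and F are on, so Y turns on (G9).
G12: X and F on → E on.
G1: F and E on → P on.
Y, E, and P are on, so S turns on (G2).
N would need E, M, and U (G4), but M never turns on. C would need X and K (G13), but K never turns on. M would need X and N (G5), but N never turns on.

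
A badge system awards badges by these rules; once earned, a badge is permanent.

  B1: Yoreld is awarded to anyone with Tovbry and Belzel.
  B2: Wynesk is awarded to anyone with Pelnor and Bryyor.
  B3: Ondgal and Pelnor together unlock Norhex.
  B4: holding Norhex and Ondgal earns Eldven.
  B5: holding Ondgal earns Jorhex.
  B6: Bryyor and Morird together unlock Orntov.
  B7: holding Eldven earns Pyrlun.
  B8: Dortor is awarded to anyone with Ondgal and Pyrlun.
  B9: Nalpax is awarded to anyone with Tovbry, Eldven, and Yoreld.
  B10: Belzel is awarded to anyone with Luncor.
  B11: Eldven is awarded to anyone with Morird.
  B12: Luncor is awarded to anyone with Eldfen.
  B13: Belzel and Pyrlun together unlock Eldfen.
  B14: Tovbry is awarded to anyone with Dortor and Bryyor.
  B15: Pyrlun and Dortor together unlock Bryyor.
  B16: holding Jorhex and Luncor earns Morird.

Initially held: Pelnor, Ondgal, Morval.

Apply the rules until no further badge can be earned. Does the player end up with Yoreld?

No

Yoreld would need Tovbry and Belzel (B1), but Belzel is never earned.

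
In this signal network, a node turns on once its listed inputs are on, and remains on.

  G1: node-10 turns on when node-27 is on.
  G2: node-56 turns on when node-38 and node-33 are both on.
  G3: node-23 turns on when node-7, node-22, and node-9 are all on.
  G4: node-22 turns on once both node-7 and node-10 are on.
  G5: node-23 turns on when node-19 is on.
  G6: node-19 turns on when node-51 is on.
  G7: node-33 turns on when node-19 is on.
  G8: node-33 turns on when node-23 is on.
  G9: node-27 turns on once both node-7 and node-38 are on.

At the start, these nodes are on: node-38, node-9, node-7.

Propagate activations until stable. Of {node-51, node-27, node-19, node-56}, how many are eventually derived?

G9: node-7 and node-38 on → node-27 on.
node-27 is on, so node-10 turns on (G1).
node-7 and node-10 are on, so node-22 turns on (G4).
node-7, node-22, and node-9 are on, so node-23 turns on (G3).
G8: node-23 on → node-33 on.
node-38 and node-33 are on, so node-56 turns on (G2).
No rule produces node-51, and it is not given.
node-27: reached.
node-19 would need node-51 (G6), but node-51 never turns on.
node-56: reached.
Reached: node-27 and node-56 — 2 of the 4.

2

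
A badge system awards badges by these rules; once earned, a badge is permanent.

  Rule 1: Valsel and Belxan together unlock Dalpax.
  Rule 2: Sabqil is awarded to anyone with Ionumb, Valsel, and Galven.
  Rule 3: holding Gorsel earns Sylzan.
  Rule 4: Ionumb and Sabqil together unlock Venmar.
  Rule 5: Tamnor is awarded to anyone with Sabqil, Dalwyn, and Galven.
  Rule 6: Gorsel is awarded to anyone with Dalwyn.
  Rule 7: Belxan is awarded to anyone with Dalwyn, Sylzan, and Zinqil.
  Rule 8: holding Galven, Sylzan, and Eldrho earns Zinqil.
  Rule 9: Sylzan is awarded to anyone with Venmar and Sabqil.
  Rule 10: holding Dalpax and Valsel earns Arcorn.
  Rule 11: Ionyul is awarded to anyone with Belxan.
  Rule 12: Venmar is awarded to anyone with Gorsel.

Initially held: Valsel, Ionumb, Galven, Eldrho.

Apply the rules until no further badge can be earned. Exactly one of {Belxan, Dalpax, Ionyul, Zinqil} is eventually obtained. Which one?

Zinqil

With Ionumb, Valsel, and Galven, Sabqil is earned (Rule 2).
With Ionumb and Sabqil, Venmar is earned (Rule 4).
With Venmar and Sabqil, Sylzan is earned (Rule 9).
With Galven, Sylzan, and Eldrho, Zinqil is earned (Rule 8).
Ionyul would need Belxan (Rule 11), but Belxan is never earned. Dalpax would need Valsel and Belxan (Rule 1), but Belxan is never earned. Belxan would need Dalwyn, Sylzan, and Zinqil (Rule 7), but Dalwyn is never earned.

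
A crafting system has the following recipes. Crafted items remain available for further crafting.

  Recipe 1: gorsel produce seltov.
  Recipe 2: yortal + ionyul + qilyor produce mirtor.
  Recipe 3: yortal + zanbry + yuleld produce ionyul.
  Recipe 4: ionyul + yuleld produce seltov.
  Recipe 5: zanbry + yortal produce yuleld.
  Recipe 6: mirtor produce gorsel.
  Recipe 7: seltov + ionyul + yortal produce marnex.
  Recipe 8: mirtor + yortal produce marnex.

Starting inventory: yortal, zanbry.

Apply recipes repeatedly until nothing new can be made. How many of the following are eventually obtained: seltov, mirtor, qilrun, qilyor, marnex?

2

zanbry + yortal → yuleld (Recipe 5).
yortal + zanbry + yuleld → ionyul (Recipe 3).
ionyul + yuleld → seltov (Recipe 4).
seltov + ionyul + yortal → marnex (Recipe 7).
seltov: reached.
mirtor would need yortal, ionyul, and qilyor (Recipe 2), but qilyor is never obtained.
No rule produces qilrun, and it is not given.
No rule produces qilyor, and it is not given.
marnex: reached.
Reached: seltov and marnex — 2 of the 5.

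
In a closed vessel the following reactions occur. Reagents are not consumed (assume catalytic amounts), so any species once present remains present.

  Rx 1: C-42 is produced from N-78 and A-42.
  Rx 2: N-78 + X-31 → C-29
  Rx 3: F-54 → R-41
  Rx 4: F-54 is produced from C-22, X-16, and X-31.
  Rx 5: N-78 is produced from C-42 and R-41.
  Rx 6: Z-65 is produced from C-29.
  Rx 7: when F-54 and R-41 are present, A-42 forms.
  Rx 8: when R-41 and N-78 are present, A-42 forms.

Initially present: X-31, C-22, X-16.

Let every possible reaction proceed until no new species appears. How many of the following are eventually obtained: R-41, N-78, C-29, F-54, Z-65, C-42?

C-22, X-16, and X-31 present → F-54 forms (Rx 4).
F-54 present → R-41 forms (Rx 3).
R-41: reached.
N-78 would need C-42 and R-41 (Rx 5), but C-42 never forms.
C-29 would need N-78 and X-31 (Rx 2), but N-78 never forms.
F-54: reached.
Z-65 would need C-29 (Rx 6), but C-29 never forms.
C-42 would need N-78 and A-42 (Rx 1), but N-78 never forms.
Reached: R-41 and F-54 — 2 of the 6.

2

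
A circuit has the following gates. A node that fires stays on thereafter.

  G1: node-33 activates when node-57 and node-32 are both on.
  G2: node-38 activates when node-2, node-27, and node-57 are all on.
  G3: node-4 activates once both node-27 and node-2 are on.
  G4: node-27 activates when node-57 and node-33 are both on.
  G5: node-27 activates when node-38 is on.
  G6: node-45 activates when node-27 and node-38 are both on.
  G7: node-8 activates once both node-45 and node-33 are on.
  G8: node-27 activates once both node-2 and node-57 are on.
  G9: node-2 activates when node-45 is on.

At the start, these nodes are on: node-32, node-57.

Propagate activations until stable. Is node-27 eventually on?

Yes

G1: node-57 and node-32 on → node-33 on.
node-57 and node-33 are on, so node-27 activates (G4).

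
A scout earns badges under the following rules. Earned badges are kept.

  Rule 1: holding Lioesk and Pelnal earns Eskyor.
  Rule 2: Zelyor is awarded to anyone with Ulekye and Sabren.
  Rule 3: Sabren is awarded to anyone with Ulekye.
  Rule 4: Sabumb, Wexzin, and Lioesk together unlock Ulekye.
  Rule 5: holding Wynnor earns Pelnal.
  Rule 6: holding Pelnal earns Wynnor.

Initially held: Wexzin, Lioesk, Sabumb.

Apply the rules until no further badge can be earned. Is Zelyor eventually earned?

With Sabumb, Wexzin, and Lioesk, Ulekye is earned (Rule 4).
With Ulekye, Sabren is earned (Rule 3).
With Ulekye and Sabren, Zelyor is earned (Rule 2).

Yes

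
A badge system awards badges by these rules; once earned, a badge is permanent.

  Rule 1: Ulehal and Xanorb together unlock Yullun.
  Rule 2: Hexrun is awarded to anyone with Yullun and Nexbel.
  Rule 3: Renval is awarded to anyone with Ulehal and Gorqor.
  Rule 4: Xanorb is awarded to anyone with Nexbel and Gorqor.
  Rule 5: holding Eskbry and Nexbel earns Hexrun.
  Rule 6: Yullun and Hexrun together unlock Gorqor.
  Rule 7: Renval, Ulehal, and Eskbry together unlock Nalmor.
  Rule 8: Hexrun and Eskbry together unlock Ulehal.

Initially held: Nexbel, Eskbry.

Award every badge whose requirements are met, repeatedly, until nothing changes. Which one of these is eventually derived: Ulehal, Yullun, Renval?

With Eskbry and Nexbel, Hexrun is earned (Rule 5).
With Hexrun and Eskbry, Ulehal is earned (Rule 8).
Renval would need Ulehal and Gorqor (Rule 3), but Gorqor is never earned. Yullun would need Ulehal and Xanorb (Rule 1), but Xanorb is never earned.

Ulehal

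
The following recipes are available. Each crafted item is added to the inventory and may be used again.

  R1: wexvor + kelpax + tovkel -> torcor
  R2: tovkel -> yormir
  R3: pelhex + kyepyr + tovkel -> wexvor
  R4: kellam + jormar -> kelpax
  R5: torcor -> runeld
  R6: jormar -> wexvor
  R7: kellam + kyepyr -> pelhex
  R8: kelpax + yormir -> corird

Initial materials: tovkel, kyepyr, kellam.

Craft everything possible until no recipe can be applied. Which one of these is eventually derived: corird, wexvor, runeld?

kellam + kyepyr -> pelhex (R7).
pelhex + kyepyr + tovkel -> wexvor (R3).
runeld would need torcor (R5), but torcor is never obtained. corird would need kelpax and yormir (R8), but kelpax is never obtained.

wexvor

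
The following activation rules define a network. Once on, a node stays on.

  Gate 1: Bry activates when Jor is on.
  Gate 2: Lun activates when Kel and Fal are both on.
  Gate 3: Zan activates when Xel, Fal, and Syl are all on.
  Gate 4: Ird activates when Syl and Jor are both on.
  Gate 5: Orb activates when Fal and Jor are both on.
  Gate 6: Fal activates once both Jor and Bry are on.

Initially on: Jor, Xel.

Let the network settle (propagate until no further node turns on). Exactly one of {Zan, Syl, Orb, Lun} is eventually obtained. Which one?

Orb

Gate 1: Jor on → Bry on.
Jor and Bry are on, so Fal activates (Gate 6).
Fal and Jor are on, so Orb activates (Gate 5).
No rule produces Syl, and it is not given. Zan would need Xel, Fal, and Syl (Gate 3), but Syl never turns on. Lun would need Kel and Fal (Gate 2), but Kel never turns on.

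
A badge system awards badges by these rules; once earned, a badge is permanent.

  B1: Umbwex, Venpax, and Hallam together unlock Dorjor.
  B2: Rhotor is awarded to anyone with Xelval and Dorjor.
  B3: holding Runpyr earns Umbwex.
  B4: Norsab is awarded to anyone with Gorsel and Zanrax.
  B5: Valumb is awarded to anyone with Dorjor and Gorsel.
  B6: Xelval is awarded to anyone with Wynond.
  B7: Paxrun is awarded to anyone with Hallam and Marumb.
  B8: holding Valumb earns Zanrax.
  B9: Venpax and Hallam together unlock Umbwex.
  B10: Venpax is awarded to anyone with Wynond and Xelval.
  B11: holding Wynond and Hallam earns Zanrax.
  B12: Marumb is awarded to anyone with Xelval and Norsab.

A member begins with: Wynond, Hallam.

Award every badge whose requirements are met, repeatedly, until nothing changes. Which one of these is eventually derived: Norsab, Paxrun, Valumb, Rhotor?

Rhotor

With Wynond, Xelval is earned (B6).
With Wynond and Xelval, Venpax is earned (B10).
With Venpax and Hallam, Umbwex is earned (B9).
With Umbwex, Venpax, and Hallam, Dorjor is earned (B1).
With Xelval and Dorjor, Rhotor is earned (B2).
Valumb would need Dorjor and Gorsel (B5), but Gorsel is never earned. Norsab would need Gorsel and Zanrax (B4), but Gorsel is never earned. Paxrun would need Hallam and Marumb (B7), but Marumb is never earned.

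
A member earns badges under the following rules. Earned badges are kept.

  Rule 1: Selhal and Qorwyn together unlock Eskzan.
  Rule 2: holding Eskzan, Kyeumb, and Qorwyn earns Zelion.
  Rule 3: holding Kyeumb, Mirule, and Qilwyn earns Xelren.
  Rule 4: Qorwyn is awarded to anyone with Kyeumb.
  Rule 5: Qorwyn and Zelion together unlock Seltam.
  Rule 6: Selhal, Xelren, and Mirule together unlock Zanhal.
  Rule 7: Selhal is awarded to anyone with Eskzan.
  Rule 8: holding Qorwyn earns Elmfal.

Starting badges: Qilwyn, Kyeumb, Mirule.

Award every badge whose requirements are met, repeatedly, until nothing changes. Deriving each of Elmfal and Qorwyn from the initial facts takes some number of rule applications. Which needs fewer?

Qorwyn

Qorwyn: With Kyeumb, Qorwyn is earned (Rule 4). [1 rule application]
Elmfal: With Kyeumb, Qorwyn is earned (Rule 4). With Qorwyn, Elmfal is earned (Rule 8). [2 rule applications]
Qorwyn needs fewer.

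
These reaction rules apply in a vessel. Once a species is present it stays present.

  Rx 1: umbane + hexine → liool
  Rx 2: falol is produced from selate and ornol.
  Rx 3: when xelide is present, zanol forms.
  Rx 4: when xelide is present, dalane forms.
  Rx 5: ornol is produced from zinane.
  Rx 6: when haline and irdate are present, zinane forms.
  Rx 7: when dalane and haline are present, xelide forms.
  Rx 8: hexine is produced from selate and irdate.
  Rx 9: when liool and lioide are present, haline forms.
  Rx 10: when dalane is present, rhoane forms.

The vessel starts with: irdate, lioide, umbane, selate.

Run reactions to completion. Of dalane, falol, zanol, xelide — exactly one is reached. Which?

selate and irdate present → hexine forms (Rx 8).
umbane and hexine present → liool forms (Rx 1).
liool and lioide present → haline forms (Rx 9).
haline and irdate present → zinane forms (Rx 6).
zinane present → ornol forms (Rx 5).
selate and ornol present → falol forms (Rx 2).
zanol would need xelide (Rx 3), but xelide never forms. dalane would need xelide (Rx 4), but xelide never forms. xelide would need dalane and haline (Rx 7), but dalane never forms.

falol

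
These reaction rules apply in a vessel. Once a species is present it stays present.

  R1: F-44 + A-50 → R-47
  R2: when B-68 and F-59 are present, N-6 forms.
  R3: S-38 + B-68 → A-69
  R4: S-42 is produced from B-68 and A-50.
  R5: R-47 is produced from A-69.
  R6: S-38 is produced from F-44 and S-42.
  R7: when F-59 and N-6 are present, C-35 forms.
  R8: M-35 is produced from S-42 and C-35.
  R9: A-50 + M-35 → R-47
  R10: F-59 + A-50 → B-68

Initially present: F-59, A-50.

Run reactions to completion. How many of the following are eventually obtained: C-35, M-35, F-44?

F-59 and A-50 present → B-68 forms (R10).
B-68 and F-59 present → N-6 forms (R2).
B-68 and A-50 present → S-42 forms (R4).
F-59 and N-6 present → C-35 forms (R7).
S-42 and C-35 present → M-35 forms (R8).
C-35: reached.
M-35: reached.
No rule produces F-44, and it is not given.
Reached: C-35 and M-35 — 2 of the 3.

2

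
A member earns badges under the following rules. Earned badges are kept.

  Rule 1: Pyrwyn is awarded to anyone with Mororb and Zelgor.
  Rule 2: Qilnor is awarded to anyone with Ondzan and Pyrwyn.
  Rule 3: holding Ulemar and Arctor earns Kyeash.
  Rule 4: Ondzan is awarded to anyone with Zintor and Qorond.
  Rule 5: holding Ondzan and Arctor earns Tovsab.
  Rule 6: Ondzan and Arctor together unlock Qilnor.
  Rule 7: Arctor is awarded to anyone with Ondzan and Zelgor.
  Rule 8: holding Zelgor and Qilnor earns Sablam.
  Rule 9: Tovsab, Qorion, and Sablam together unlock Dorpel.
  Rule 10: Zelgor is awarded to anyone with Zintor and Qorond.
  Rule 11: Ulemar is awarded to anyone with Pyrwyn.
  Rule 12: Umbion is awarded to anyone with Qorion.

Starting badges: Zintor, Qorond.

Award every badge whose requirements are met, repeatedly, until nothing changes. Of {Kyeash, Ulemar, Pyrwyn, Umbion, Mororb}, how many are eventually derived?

0

Kyeash would need Ulemar and Arctor (Rule 3), but Ulemar is never earned.
Ulemar would need Pyrwyn (Rule 11), but Pyrwyn is never earned.
Pyrwyn would need Mororb and Zelgor (Rule 1), but Mororb is never earned.
Umbion would need Qorion (Rule 12), but Qorion is never earned.
No rule produces Mororb, and it is not given.
None of the 5 are reached.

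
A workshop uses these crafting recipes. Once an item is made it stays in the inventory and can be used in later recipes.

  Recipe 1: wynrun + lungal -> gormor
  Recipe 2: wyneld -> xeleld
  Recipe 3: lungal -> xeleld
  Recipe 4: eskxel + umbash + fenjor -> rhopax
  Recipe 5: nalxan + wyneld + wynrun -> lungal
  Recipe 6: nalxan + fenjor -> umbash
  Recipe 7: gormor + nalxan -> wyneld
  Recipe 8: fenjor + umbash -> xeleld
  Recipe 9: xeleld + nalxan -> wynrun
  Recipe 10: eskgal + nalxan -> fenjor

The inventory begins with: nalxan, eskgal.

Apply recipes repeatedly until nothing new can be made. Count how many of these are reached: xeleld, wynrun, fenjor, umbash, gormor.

Using Recipe 10, eskgal and nalxan make fenjor.
Using Recipe 6, nalxan and fenjor make umbash.
fenjor + umbash -> xeleld (Recipe 8).
Using Recipe 9, xeleld and nalxan make wynrun.
xeleld: reached.
wynrun: reached.
fenjor: reached.
umbash: reached.
gormor would need wynrun and lungal (Recipe 1), but lungal is never obtained.
Reached: xeleld, wynrun, fenjor, and umbash — 4 of the 5.

4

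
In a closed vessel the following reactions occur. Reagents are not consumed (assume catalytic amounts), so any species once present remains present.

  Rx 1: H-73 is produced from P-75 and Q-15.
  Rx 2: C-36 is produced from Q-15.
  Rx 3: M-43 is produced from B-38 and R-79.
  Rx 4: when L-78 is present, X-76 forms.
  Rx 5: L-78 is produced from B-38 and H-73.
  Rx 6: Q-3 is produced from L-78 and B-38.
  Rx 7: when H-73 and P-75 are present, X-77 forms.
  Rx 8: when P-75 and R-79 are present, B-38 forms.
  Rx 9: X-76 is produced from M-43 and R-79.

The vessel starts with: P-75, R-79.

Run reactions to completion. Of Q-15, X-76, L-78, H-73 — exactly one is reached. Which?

X-76

P-75 and R-79 present → B-38 forms (Rx 8).
B-38 and R-79 present → M-43 forms (Rx 3).
M-43 and R-79 present → X-76 forms (Rx 9).
L-78 would need B-38 and H-73 (Rx 5), but H-73 never forms. H-73 would need P-75 and Q-15 (Rx 1), but Q-15 never forms. No rule produces Q-15, and it is not given.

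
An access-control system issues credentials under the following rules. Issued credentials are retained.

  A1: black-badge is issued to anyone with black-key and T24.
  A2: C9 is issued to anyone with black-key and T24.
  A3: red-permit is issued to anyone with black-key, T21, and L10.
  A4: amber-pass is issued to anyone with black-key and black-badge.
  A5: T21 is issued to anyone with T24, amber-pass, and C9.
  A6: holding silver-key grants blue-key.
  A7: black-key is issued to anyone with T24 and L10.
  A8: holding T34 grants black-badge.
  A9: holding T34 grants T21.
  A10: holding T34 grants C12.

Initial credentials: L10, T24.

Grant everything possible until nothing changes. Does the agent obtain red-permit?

Yes

Holding T24 and L10 grants black-key (A7).
Holding black-key and T24 grants black-badge (A1).
Holding black-key and T24 grants C9 (A2).
Holding black-key and black-badge grants amber-pass (A4).
Holding T24, amber-pass, and C9 grants T21 (A5).
Holding black-key, T21, and L10 grants red-permit (A3).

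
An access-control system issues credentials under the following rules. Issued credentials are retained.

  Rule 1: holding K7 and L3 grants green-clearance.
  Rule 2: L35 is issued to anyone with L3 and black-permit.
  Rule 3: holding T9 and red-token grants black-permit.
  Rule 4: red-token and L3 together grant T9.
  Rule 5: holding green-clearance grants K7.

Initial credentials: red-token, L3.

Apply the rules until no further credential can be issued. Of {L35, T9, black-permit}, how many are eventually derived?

Holding red-token and L3 grants T9 (Rule 4).
Holding T9 and red-token grants black-permit (Rule 3).
Holding L3 and black-permit grants L35 (Rule 2).
L35: reached.
T9: reached.
black-permit: reached.
All 3 are reached.

3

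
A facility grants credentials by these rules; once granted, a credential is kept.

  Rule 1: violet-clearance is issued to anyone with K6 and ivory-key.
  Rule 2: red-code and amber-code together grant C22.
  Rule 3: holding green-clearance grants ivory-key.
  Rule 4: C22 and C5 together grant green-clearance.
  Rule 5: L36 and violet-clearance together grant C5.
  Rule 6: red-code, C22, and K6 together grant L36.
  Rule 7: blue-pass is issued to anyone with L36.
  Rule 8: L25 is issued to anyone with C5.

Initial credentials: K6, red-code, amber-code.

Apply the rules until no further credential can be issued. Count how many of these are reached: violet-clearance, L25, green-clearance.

0

violet-clearance would need K6 and ivory-key (Rule 1), but ivory-key is never granted.
L25 would need C5 (Rule 8), but C5 is never granted.
green-clearance would need C22 and C5 (Rule 4), but C5 is never granted.
None of the 3 are reached.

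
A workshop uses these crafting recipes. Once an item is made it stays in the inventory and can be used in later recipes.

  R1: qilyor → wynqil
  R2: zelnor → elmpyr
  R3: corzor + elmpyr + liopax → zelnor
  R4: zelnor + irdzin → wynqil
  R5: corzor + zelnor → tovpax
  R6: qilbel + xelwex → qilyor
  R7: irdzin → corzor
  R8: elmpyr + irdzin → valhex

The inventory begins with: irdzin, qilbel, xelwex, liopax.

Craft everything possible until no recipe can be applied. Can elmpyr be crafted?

No

elmpyr would need zelnor (R2), but zelnor is never obtained.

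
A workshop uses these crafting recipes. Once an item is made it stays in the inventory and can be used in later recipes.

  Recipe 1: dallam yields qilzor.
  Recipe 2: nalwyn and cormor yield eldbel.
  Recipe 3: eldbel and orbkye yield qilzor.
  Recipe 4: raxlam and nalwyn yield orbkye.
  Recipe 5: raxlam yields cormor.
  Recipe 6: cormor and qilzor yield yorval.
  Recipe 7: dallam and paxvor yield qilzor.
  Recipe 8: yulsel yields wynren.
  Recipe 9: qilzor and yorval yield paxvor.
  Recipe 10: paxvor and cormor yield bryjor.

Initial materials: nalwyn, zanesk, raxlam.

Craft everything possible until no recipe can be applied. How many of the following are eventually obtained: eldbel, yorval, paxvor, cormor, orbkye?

5

Using Recipe 5, raxlam makes cormor.
raxlam and nalwyn → orbkye (Recipe 4).
Using Recipe 2, nalwyn and cormor make eldbel.
Using Recipe 3, eldbel and orbkye make qilzor.
Using Recipe 6, cormor and qilzor make yorval.
Using Recipe 9, qilzor and yorval make paxvor.
eldbel: reached.
yorval: reached.
paxvor: reached.
cormor: reached.
orbkye: reached.
All 5 are reached.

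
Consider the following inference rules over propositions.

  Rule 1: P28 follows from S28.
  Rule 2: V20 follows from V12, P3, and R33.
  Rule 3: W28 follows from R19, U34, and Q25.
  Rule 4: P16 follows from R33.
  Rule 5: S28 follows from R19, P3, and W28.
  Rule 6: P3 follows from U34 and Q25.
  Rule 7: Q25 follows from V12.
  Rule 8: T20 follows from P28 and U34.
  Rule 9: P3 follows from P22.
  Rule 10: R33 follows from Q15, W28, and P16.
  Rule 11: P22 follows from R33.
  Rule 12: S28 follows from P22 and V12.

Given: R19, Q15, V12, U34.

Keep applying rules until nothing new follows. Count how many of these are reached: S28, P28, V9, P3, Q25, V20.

4

V12 holds, so Q25 follows (Rule 7).
From U34 and Q25, Rule 6 gives P3.
R19, U34, and Q25 hold, so W28 follows (Rule 3).
From R19, P3, and W28, Rule 5 gives S28.
S28 holds, so P28 follows (Rule 1).
S28: reached.
P28: reached.
No rule produces V9, and it is not given.
P3: reached.
Q25: reached.
V20 would need V12, P3, and R33 (Rule 2), but R33 is never established.
Reached: S28, P28, P3, and Q25 — 4 of the 6.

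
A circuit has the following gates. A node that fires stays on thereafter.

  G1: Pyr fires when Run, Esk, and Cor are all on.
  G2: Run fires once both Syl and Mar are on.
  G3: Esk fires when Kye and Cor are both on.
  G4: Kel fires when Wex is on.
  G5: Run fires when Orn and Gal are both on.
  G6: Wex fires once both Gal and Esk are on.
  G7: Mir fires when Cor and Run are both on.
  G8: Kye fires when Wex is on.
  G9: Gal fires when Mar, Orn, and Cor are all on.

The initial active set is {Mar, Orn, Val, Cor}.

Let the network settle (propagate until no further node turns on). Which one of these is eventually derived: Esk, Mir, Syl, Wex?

G9: Mar, Orn, and Cor on → Gal on.
G5: Orn and Gal on → Run on.
Cor and Run are on, so Mir fires (G7).
No rule produces Syl, and it is not given. Wex would need Gal and Esk (G6), but Esk never turns on. Esk would need Kye and Cor (G3), but Kye never turns on.

Mir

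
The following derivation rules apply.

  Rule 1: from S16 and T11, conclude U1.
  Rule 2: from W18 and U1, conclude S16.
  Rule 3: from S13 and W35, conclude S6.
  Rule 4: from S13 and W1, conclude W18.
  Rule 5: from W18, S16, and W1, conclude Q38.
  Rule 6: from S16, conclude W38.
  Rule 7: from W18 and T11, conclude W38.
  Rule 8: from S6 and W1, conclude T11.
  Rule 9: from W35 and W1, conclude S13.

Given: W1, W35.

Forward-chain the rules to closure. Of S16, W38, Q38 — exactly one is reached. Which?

W35 and W1 hold, so S13 follows (Rule 9).
S13 and W35 hold, so S6 follows (Rule 3).
S13 and W1 hold, so W18 follows (Rule 4).
From S6 and W1, Rule 8 gives T11.
From W18 and T11, Rule 7 gives W38.
S16 would need W18 and U1 (Rule 2), but U1 is never established. Q38 would need W18, S16, and W1 (Rule 5), but S16 is never established.

W38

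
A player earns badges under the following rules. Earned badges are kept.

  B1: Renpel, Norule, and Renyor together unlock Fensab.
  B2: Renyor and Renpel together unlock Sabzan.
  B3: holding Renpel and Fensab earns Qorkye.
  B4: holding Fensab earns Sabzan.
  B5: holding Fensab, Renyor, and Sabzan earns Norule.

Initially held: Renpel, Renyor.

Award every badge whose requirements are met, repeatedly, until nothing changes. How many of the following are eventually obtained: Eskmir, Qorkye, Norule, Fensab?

No rule produces Eskmir, and it is not given.
Qorkye would need Renpel and Fensab (B3), but Fensab is never earned.
Norule would need Fensab, Renyor, and Sabzan (B5), but Fensab is never earned.
Fensab would need Renpel, Norule, and Renyor (B1), but Norule is never earned.
None of the 4 are reached.

0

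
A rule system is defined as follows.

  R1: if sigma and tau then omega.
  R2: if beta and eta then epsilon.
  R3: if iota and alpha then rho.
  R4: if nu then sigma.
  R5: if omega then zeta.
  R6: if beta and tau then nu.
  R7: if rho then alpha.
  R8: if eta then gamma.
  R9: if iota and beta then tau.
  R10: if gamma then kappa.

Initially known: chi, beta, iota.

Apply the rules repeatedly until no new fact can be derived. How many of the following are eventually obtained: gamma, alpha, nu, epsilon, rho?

iota and beta hold, so tau follows (R9).
From beta and tau, R6 gives nu.
gamma would need eta (R8), but eta is never established.
alpha would need rho (R7), but rho is never established.
nu: reached.
epsilon would need beta and eta (R2), but eta is never established.
rho would need iota and alpha (R3), but alpha is never established.
Reached: nu — 1 of the 5.

1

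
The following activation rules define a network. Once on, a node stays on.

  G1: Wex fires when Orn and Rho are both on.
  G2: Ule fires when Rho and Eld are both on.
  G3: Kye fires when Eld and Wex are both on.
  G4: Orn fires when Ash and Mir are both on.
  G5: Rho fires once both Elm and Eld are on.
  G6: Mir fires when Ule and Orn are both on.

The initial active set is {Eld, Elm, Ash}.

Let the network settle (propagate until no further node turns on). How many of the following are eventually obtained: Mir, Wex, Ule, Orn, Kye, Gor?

Elm and Eld are on, so Rho fires (G5).
Rho and Eld are on, so Ule fires (G2).
Mir would need Ule and Orn (G6), but Orn never turns on.
Wex would need Orn and Rho (G1), but Orn never turns on.
Ule: reached.
Orn would need Ash and Mir (G4), but Mir never turns on.
Kye would need Eld and Wex (G3), but Wex never turns on.
No rule produces Gor, and it is not given.
Reached: Ule — 1 of the 6.

1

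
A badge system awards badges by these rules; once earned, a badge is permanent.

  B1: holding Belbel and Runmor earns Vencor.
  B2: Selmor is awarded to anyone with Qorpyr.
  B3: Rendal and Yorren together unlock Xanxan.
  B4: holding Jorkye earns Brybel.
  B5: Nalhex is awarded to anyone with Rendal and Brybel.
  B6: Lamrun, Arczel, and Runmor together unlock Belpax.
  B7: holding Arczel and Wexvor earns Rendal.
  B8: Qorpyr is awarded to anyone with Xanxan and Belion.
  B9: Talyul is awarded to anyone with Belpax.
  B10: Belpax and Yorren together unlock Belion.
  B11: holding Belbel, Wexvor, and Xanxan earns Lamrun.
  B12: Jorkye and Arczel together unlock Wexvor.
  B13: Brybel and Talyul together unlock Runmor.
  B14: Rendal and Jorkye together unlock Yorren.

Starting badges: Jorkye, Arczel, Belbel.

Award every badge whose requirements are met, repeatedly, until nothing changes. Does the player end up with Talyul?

No

Talyul would need Belpax (B9), but Belpax is never earned.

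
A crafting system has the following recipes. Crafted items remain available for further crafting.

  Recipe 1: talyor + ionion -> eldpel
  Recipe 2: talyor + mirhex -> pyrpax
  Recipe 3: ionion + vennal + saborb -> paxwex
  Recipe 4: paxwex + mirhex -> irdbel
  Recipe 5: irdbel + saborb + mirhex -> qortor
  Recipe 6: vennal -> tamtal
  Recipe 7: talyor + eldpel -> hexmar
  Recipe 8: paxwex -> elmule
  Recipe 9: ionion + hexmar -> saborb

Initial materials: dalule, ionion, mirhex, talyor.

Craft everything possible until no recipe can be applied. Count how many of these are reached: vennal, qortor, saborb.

1

Using Recipe 1, talyor and ionion make eldpel.
talyor + eldpel -> hexmar (Recipe 7).
Using Recipe 9, ionion and hexmar make saborb.
No rule produces vennal, and it is not given.
qortor would need irdbel, saborb, and mirhex (Recipe 5), but irdbel is never obtained.
saborb: reached.
Reached: saborb — 1 of the 3.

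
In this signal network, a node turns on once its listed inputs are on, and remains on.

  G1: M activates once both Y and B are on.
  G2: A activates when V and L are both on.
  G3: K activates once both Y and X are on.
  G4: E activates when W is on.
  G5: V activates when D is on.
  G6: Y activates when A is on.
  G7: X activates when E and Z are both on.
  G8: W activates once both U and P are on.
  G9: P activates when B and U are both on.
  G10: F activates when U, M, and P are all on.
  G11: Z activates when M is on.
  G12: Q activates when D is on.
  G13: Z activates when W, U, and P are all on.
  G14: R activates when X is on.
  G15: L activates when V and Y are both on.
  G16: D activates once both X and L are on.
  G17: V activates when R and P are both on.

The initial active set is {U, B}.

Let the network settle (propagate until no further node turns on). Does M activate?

M would need Y and B (G1), but Y never turns on.

No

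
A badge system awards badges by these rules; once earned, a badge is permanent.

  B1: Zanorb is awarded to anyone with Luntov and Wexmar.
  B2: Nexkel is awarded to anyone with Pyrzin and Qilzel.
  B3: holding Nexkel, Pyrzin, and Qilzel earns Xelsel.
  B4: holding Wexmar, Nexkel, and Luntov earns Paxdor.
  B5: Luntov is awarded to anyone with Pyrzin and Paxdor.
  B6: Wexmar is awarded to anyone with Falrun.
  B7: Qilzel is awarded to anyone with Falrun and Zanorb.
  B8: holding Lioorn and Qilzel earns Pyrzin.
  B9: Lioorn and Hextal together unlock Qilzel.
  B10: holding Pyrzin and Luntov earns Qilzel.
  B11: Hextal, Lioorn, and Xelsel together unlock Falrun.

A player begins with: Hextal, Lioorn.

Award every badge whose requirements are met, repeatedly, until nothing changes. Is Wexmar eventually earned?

Yes

With Lioorn and Hextal, Qilzel is earned (B9).
With Lioorn and Qilzel, Pyrzin is earned (B8).
With Pyrzin and Qilzel, Nexkel is earned (B2).
With Nexkel, Pyrzin, and Qilzel, Xelsel is earned (B3).
With Hextal, Lioorn, and Xelsel, Falrun is earned (B11).
With Falrun, Wexmar is earned (B6).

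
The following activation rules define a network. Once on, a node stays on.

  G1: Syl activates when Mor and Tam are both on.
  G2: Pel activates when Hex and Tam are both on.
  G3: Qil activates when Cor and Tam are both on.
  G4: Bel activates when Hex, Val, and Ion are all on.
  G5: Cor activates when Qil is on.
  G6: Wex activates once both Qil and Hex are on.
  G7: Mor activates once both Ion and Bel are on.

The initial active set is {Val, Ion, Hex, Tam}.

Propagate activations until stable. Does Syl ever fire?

Yes

G4: Hex, Val, and Ion on → Bel on.
Ion and Bel are on, so Mor activates (G7).
Mor and Tam are on, so Syl activates (G1).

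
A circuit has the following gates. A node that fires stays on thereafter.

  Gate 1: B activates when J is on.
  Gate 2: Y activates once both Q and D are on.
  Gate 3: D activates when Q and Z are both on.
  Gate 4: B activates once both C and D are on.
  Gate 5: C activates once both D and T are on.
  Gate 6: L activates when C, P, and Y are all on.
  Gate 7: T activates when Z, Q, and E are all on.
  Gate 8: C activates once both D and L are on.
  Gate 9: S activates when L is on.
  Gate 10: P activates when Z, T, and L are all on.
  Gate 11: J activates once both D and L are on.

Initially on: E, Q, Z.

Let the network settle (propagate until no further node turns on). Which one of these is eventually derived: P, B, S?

Q and Z are on, so D activates (Gate 3).
Gate 7: Z, Q, and E on → T on.
Gate 5: D and T on → C on.
C and D are on, so B activates (Gate 4).
P would need Z, T, and L (Gate 10), but L never turns on. S would need L (Gate 9), but L never turns on.

B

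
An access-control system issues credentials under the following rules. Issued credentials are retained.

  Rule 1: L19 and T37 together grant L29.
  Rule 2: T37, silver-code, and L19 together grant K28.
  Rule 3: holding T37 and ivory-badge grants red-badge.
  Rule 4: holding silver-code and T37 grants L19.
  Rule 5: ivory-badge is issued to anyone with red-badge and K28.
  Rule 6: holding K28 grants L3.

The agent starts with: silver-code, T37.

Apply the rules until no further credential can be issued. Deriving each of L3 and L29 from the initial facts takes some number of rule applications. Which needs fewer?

L29: Holding silver-code and T37 grants L19 (Rule 4). Holding L19 and T37 grants L29 (Rule 1). [2 rule applications]
L3: Holding silver-code and T37 grants L19 (Rule 4). Holding T37, silver-code, and L19 grants K28 (Rule 2). Holding K28 grants L3 (Rule 6). [3 rule applications]
L29 needs fewer.

L29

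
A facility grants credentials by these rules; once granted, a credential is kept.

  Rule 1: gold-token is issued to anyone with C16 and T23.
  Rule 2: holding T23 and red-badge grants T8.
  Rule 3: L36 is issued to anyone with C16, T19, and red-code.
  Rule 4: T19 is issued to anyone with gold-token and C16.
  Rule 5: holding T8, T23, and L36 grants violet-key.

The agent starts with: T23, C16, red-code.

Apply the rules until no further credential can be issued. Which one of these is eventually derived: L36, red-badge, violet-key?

Holding C16 and T23 grants gold-token (Rule 1).
Holding gold-token and C16 grants T19 (Rule 4).
Holding C16, T19, and red-code grants L36 (Rule 3).
No rule produces red-badge, and it is not given. violet-key would need T8, T23, and L36 (Rule 5), but T8 is never granted.

L36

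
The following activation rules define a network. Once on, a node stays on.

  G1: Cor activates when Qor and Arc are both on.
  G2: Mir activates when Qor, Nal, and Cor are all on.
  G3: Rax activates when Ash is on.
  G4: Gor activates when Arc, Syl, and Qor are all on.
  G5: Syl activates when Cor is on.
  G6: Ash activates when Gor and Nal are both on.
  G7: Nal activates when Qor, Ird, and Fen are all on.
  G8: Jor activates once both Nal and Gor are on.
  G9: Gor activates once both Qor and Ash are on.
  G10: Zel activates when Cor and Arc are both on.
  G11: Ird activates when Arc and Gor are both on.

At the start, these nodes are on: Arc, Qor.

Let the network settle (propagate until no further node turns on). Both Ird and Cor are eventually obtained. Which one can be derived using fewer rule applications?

Cor

Cor: G1: Qor and Arc on → Cor on. [1 rule application]
Ird: G1: Qor and Arc on → Cor on. Cor is on, so Syl activates (G5). G4: Arc, Syl, and Qor on → Gor on. Arc and Gor are on, so Ird activates (G11). [4 rule applications]
Cor needs fewer.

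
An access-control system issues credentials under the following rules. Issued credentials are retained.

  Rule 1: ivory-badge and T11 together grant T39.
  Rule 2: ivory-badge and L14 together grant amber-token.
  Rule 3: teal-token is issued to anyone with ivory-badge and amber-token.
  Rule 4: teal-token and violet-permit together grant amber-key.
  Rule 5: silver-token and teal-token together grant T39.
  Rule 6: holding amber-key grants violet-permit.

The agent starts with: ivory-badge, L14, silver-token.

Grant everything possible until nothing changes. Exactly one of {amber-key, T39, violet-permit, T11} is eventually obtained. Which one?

Holding ivory-badge and L14 grants amber-token (Rule 2).
Holding ivory-badge and amber-token grants teal-token (Rule 3).
Holding silver-token and teal-token grants T39 (Rule 5).
violet-permit would need amber-key (Rule 6), but amber-key is never granted. amber-key would need teal-token and violet-permit (Rule 4), but violet-permit is never granted. No rule produces T11, and it is not given.

T39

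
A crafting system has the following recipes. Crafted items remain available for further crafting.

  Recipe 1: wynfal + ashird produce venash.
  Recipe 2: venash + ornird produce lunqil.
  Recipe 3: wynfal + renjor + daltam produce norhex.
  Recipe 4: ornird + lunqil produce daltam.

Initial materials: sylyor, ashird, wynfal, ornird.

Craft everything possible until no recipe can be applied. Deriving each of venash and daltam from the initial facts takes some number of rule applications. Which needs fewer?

venash

venash: Using Recipe 1, wynfal and ashird make venash. [1 rule application]
daltam: Using Recipe 1, wynfal and ashird make venash. venash + ornird → lunqil (Recipe 2). ornird + lunqil → daltam (Recipe 4). [3 rule applications]
venash needs fewer.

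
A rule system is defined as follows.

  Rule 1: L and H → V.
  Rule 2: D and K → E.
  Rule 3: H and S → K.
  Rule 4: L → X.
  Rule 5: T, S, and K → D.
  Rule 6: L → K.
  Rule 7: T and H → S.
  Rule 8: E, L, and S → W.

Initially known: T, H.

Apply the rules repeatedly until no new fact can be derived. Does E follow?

Yes

From T and H, Rule 7 gives S.
From H and S, Rule 3 gives K.
T, S, and K hold, so D follows (Rule 5).
D and K hold, so E follows (Rule 2).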